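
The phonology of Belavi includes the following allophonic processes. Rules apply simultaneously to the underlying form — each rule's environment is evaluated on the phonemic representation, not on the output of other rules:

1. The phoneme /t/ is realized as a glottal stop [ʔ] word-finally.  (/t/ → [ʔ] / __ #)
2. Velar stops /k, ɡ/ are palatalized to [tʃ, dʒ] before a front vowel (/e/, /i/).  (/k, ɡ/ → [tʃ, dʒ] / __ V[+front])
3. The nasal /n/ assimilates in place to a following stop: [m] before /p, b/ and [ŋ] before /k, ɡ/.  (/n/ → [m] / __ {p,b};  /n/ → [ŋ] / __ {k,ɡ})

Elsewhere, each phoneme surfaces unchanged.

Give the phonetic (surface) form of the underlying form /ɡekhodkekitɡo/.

/ɡ/ meets the environment for rule 2 (before a front vowel) → [dʒ].
/e/ (between /ɡ/ and /k/): no rule targets it → [e].
/k/ — between /e/ and /h/; rule 2 does not apply here → [k].
/h/ stays [h].
/o/ (between /h/ and /d/): no rule targets it → [o].
/d/ stays [d].
/k/ (between /d/ and /e/) occurs before a front vowel → [tʃ] by rule 2.
/e/ stays [e].
/k/ meets the environment for rule 2 (before a front vowel) → [tʃ].
/i/ (between /k/ and /t/): no rule targets it → [i].
/t/ — between /i/ and /ɡ/; rule 1 does not apply here → [t].
/ɡ/ (between /t/ and /o/): rule 2 targets it, but not before a front vowel → unchanged [ɡ].
/o/ (word-final) is unaffected → [o].

[dʒekhodtʃetʃitɡo]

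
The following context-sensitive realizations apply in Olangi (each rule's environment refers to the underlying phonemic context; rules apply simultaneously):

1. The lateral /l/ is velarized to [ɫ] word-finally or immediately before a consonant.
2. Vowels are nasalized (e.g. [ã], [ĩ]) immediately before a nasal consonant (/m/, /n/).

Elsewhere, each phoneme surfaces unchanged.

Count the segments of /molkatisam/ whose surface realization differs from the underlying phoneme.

2

Segments that undergo a rule: /l/ → [ɫ] (rule 1); /a/ → [ã] (rule 2).
All other segments surface unchanged.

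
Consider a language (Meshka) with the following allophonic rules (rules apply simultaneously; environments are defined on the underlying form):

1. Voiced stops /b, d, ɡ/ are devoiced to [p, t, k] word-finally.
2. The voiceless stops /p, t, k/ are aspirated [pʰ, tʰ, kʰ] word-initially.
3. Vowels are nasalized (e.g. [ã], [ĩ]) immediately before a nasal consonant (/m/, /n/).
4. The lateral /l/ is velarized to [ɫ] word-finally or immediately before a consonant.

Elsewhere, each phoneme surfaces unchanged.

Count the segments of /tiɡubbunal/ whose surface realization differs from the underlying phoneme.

3

Segments that undergo a rule: /t/ → [tʰ] (rule 2); /u/ → [ũ] (rule 3); /l/ → [ɫ] (rule 4).
All other segments surface unchanged.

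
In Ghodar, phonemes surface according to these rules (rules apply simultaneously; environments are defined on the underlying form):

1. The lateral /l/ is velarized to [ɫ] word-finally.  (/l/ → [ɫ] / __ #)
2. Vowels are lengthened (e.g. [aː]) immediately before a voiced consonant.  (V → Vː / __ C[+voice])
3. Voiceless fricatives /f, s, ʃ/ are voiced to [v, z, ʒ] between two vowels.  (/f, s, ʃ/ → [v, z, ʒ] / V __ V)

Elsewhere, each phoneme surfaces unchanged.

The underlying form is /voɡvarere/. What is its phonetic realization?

/v/ (word-initial): no rule targets it → [v].
/o/ (between /v/ and /ɡ/) occurs before a voiced consonant → [oː] by rule 2.
/ɡ/ — not in any rule's target class → [ɡ].
/v/ (between /ɡ/ and /a/) is unaffected → [v].
/a/ (between /v/ and /r/) occurs before a voiced consonant → [aː] by rule 2.
/r/ stays [r].
/e/ (between /r/ and /r/) occurs before a voiced consonant → [eː] by rule 2.
/r/ — not in any rule's target class → [r].
/e/ (word-final) is in the target of rule 2 but the environment (before a voiced consonant) is not met → [e].

[voːɡvaːreːre]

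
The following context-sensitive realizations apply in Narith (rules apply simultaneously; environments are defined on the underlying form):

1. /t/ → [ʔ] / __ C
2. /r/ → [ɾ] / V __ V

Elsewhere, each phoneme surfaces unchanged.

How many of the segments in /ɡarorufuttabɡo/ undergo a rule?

Segments that undergo a rule: /r/ → [ɾ] (rule 2); /r/ → [ɾ] (rule 2); /t/ → [ʔ] (rule 1).
All other segments surface unchanged.

3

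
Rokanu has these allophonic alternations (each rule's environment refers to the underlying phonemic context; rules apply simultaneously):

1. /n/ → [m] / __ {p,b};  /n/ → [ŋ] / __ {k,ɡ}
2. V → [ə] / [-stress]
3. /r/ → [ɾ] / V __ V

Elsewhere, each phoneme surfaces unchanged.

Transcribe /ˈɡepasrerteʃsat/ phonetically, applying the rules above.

/e/ (between /ɡ/ and /p/) fails the environment for rule 2, so it stays [e].
/a/ meets the environment for rule 2 (in an unstressed syllable) → [ə].
/r/ (between /s/ and /e/): rule 3 targets it, but not between two vowels → unchanged [r].
Rule 2 applies to /e/ (between /r/ and /r/: in an unstressed syllable) → [ə].
/r/ — between /e/ and /t/; rule 3 does not apply here → [r].
/e/ (between /t/ and /ʃ/) occurs in an unstressed syllable → [ə] by rule 2.
Rule 2 applies to /a/ (between /s/ and /t/: in an unstressed syllable) → [ə].

[ˈɡepəsrərtəʃsət]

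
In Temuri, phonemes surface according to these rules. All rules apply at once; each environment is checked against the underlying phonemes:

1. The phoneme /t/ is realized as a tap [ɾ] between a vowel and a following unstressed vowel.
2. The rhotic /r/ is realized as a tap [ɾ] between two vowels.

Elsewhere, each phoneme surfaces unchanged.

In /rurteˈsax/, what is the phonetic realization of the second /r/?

/r/ (between /u/ and /t/) fails the environment for rule 2, so it stays [r].

[r]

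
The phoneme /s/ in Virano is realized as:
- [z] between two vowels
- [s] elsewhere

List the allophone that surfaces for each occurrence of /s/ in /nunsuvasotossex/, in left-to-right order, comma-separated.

Occurrence 1 (position 4): no conditioning environment matches → elsewhere allophone [s].
Occurrence 2 (position 8): between two vowels → [z].
Occurrence 3 (position 12): no conditioning environment matches → elsewhere allophone [s].
Occurrence 4 (position 13): no conditioning environment matches → elsewhere allophone [s].

[s], [z], [s], [s]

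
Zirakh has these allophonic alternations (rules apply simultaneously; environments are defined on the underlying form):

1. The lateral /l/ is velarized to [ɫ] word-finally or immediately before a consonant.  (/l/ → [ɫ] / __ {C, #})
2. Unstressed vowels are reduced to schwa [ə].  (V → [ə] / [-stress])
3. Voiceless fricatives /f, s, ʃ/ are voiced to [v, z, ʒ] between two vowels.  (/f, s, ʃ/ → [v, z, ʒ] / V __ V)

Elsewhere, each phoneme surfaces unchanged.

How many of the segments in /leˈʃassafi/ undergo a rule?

Segments that undergo a rule: /e/ → [ə] (rule 2); /ʃ/ → [ʒ] (rule 3); /a/ → [ə] (rule 2); /f/ → [v] (rule 3); /i/ → [ə] (rule 2).
All other segments surface unchanged.

5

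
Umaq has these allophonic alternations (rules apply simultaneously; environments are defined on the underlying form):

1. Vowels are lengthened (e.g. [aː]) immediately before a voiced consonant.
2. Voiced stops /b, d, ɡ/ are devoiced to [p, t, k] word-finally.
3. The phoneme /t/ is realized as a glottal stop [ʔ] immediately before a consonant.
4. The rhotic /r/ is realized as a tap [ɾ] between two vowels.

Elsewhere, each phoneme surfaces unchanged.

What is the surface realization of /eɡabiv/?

[eːɡaːbiːv]

/e/ (word-initial) occurs before a voiced consonant → [eː] by rule 1.
/ɡ/ (between /e/ and /a/) is in the target of rule 2 but the environment (word-finally) is not met → [ɡ].
Rule 1 applies to /a/ (between /ɡ/ and /b/: before a voiced consonant) → [aː].
/b/ — between /a/ and /i/; rule 2 does not apply here → [b].
/i/ (between /b/ and /v/): before a voiced consonant, so rule 1 applies → [iː].
/v/ stays [v].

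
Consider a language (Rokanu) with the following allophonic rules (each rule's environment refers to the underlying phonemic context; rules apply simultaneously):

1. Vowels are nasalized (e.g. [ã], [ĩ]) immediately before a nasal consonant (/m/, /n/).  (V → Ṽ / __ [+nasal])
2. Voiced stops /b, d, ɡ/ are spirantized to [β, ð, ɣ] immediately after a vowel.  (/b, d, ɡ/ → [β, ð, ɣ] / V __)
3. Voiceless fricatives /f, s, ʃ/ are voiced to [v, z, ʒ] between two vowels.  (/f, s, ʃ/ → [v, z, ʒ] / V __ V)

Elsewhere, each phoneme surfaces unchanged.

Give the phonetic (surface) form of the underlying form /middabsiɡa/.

[miðdaβsiɣa]

/m/ (word-initial) is unaffected → [m].
/i/ (between /m/ and /d/) is in the target of rule 1 but the environment (before a nasal consonant) is not met → [i].
/d/ (between /i/ and /d/): immediately after a vowel, so rule 2 applies → [ð].
/d/ (between /d/ and /a/) fails the environment for rule 2, so it stays [d].
/a/ (between /d/ and /b/): rule 1 targets it, but not before a nasal consonant → unchanged [a].
Rule 2 applies to /b/ (between /a/ and /s/: immediately after a vowel) → [β].
/s/ (between /b/ and /i/) is in the target of rule 3 but the environment (between two vowels) is not met → [s].
/i/ (between /s/ and /ɡ/): rule 1 targets it, but not before a nasal consonant → unchanged [i].
/ɡ/ — between /i/ and /a/, immediately after a vowel — surfaces as [ɣ] (rule 2).
/a/ (word-final): rule 1 targets it, but not before a nasal consonant → unchanged [a].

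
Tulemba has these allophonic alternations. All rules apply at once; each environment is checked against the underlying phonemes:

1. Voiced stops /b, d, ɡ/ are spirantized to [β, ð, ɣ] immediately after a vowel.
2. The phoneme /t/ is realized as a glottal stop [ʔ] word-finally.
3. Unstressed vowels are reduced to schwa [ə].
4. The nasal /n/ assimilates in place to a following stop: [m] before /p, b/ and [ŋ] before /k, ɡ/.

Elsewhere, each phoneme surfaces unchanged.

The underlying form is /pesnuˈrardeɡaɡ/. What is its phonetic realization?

[pəsnəˈrardəɣəɣ]

/p/ — not in any rule's target class → [p].
/e/ (between /p/ and /s/): in an unstressed syllable, so rule 3 applies → [ə].
/s/ (between /e/ and /n/): no rule targets it → [s].
/n/ (between /s/ and /u/) fails the environment for rule 4, so it stays [n].
/u/ meets the environment for rule 3 (in an unstressed syllable) → [ə].
/r/ (between /u/ and /a/) is unaffected → [r].
/a/ — between /r/ and /r/; rule 3 does not apply here → [a].
/r/ — not in any rule's target class → [r].
/d/ (between /r/ and /e/): rule 1 targets it, but not immediately after a vowel → unchanged [d].
Rule 3 applies to /e/ (between /d/ and /ɡ/: in an unstressed syllable) → [ə].
/ɡ/ — between /e/ and /a/, immediately after a vowel — surfaces as [ɣ] (rule 1).
/a/ (between /ɡ/ and /ɡ/): in an unstressed syllable, so rule 3 applies → [ə].
/ɡ/ (word-final) occurs immediately after a vowel → [ɣ] by rule 1.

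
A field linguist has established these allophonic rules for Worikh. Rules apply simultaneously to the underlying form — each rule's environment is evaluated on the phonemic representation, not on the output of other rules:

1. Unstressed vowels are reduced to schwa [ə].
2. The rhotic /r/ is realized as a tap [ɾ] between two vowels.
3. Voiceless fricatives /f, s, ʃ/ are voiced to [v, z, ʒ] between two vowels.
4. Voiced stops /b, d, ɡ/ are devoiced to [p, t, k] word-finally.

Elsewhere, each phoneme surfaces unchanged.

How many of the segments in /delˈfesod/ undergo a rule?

4

Segments that undergo a rule: /e/ → [ə] (rule 1); /s/ → [z] (rule 3); /o/ → [ə] (rule 1); /d/ → [t] (rule 4).
All other segments surface unchanged.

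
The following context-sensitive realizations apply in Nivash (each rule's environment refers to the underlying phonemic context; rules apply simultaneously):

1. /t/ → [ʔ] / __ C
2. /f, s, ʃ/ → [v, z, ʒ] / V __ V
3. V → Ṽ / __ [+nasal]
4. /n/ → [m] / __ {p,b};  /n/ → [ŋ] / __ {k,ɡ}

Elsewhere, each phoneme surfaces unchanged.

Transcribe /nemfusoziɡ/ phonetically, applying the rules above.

[nẽmfuzoziɡ]

/n/ — word-initial; rule 4 does not apply here → [n].
/e/ — between /n/ and /m/, before a nasal consonant — surfaces as [ẽ] (rule 3).
/f/ (between /m/ and /u/) fails the environment for rule 2, so it stays [f].
/u/ (between /f/ and /s/) is in the target of rule 3 but the environment (before a nasal consonant) is not met → [u].
/s/ (between /u/ and /o/): between two vowels, so rule 2 applies → [z].
/o/ — between /s/ and /z/; rule 3 does not apply here → [o].
/i/ (between /z/ and /ɡ/) fails the environment for rule 3, so it stays [i].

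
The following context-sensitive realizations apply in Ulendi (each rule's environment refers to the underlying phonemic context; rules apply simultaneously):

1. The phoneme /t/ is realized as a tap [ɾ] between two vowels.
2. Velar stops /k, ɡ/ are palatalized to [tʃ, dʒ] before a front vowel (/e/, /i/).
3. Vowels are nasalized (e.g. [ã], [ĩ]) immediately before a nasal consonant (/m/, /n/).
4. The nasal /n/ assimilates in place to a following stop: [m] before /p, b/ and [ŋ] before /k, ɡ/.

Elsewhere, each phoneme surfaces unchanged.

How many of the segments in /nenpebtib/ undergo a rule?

2

Segments that undergo a rule: /e/ → [ẽ] (rule 3); /n/ → [m] (rule 4).
All other segments surface unchanged.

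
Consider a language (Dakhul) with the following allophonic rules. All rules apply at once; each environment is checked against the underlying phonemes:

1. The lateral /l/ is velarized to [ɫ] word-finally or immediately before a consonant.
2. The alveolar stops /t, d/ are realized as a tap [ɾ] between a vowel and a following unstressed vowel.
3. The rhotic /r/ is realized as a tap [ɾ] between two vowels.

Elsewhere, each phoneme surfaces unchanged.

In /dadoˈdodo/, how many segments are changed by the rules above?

2

Segments that undergo a rule: /d/ → [ɾ] (rule 2); /d/ → [ɾ] (rule 2).
All other segments surface unchanged.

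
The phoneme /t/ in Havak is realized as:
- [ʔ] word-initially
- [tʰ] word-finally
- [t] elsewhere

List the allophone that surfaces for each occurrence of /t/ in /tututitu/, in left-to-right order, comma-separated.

[ʔ], [t], [t], [t]

Occurrence 1 (position 1): word-initially → [ʔ].
Occurrence 2 (position 3): no conditioning environment matches → elsewhere allophone [t].
Occurrence 3 (position 5): no conditioning environment matches → elsewhere allophone [t].
Occurrence 4 (position 7): no conditioning environment matches → elsewhere allophone [t].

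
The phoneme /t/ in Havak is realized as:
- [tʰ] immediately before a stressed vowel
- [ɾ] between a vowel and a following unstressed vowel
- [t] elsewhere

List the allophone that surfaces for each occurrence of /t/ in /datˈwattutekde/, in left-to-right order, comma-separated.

[t], [t], [t], [ɾ]

Occurrence 1 (position 3): no conditioning environment matches → elsewhere allophone [t].
Occurrence 2 (position 6): no conditioning environment matches → elsewhere allophone [t].
Occurrence 3 (position 7): no conditioning environment matches → elsewhere allophone [t].
Occurrence 4 (position 9): between a vowel and an unstressed vowel → [ɾ].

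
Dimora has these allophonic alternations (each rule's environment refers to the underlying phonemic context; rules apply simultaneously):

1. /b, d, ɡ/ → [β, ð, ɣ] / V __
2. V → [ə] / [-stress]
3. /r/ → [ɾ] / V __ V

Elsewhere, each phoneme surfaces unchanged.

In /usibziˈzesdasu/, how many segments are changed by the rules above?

Segments that undergo a rule: /u/ → [ə] (rule 2); /i/ → [ə] (rule 2); /b/ → [β] (rule 1); /i/ → [ə] (rule 2); /a/ → [ə] (rule 2); /u/ → [ə] (rule 2).
All other segments surface unchanged.

6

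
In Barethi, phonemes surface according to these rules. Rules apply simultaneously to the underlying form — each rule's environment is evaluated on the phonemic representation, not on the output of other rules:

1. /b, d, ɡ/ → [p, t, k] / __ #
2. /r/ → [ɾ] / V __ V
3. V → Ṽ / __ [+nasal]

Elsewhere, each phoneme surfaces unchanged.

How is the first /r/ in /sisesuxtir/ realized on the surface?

/r/ (word-final) fails the environment for rule 2, so it stays [r].

[r]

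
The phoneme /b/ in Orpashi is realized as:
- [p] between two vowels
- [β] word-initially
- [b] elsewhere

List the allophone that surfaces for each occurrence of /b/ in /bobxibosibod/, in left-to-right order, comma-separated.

[β], [b], [p], [p]

Occurrence 1 (position 1): word-initially → [β].
Occurrence 2 (position 3): no conditioning environment matches → elsewhere allophone [b].
Occurrence 3 (position 6): between two vowels → [p].
Occurrence 4 (position 10): between two vowels → [p].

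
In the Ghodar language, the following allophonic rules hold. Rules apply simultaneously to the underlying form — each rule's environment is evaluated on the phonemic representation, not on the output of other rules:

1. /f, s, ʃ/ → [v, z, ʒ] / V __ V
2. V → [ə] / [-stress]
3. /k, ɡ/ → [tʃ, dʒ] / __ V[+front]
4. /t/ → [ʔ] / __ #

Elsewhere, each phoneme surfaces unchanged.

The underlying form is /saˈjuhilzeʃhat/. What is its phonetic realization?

/s/ (word-initial) is in the target of rule 1 but the environment (between two vowels) is not met → [s].
/a/ (between /s/ and /j/): in an unstressed syllable, so rule 2 applies → [ə].
/u/ (between /j/ and /h/) is in the target of rule 2 but the environment (in an unstressed syllable) is not met → [u].
/i/ (between /h/ and /l/) occurs in an unstressed syllable → [ə] by rule 2.
/e/ meets the environment for rule 2 (in an unstressed syllable) → [ə].
/ʃ/ (between /e/ and /h/) fails the environment for rule 1, so it stays [ʃ].
/a/ (between /h/ and /t/) occurs in an unstressed syllable → [ə] by rule 2.
/t/ — word-final, word-finally — surfaces as [ʔ] (rule 4).

[səˈjuhəlzəʃhəʔ]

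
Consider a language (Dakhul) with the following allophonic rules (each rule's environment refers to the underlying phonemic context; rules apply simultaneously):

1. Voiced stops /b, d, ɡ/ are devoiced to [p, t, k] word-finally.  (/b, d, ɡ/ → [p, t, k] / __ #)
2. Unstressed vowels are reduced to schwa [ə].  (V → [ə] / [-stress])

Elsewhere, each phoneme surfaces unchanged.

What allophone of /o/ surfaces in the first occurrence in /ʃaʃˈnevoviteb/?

/o/ (between /v/ and /v/) occurs in an unstressed syllable → [ə] by rule 2.

[ə]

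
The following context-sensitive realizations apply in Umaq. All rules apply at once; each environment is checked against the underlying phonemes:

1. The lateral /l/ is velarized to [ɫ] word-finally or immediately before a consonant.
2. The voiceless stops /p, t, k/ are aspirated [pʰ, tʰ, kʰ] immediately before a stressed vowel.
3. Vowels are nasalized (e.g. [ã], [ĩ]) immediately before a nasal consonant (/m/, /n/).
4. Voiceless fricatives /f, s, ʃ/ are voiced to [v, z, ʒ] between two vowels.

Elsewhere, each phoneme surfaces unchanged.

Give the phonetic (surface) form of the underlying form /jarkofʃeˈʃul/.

/j/ stays [j].
/a/ — between /j/ and /r/; rule 3 does not apply here → [a].
/r/ (between /a/ and /k/) is unaffected → [r].
/k/ (between /r/ and /o/) is in the target of rule 2 but the environment (immediately before a stressed vowel) is not met → [k].
/o/ (between /k/ and /f/): rule 3 targets it, but not before a nasal consonant → unchanged [o].
/f/ (between /o/ and /ʃ/) is in the target of rule 4 but the environment (between two vowels) is not met → [f].
/ʃ/ — between /f/ and /e/; rule 4 does not apply here → [ʃ].
/e/ — between /ʃ/ and /ʃ/; rule 3 does not apply here → [e].
/ʃ/ (between /e/ and /u/): between two vowels, so rule 4 applies → [ʒ].
/u/ — between /ʃ/ and /l/; rule 3 does not apply here → [u].
/l/ — word-final, word-finally or immediately before a consonant — surfaces as [ɫ] (rule 1).

[jarkofʃeˈʒuɫ]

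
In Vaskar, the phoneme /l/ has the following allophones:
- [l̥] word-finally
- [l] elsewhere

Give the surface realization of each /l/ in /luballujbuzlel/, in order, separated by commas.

Occurrence 1 (position 1): no conditioning environment matches → elsewhere allophone [l].
Occurrence 2 (position 5): no conditioning environment matches → elsewhere allophone [l].
Occurrence 3 (position 6): no conditioning environment matches → elsewhere allophone [l].
Occurrence 4 (position 12): no conditioning environment matches → elsewhere allophone [l].
Occurrence 5 (position 14): word-finally → [l̥].

[l], [l], [l], [l], [l̥]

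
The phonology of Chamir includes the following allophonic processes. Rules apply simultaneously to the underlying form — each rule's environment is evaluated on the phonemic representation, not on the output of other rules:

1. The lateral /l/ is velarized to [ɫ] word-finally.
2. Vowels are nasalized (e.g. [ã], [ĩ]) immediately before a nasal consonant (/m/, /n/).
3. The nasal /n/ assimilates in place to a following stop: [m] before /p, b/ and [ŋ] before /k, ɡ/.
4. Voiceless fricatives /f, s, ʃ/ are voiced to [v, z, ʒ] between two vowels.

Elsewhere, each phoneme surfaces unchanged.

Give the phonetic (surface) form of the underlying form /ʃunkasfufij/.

/ʃ/ (word-initial) is in the target of rule 4 but the environment (between two vowels) is not met → [ʃ].
/u/ (between /ʃ/ and /n/) occurs before a nasal consonant → [ũ] by rule 2.
Rule 3 applies to /n/ (between /u/ and /k/: before a labial or velar stop) → [ŋ].
/k/ stays [k].
/a/ (between /k/ and /s/) is in the target of rule 2 but the environment (before a nasal consonant) is not met → [a].
/s/ (between /a/ and /f/): rule 4 targets it, but not between two vowels → unchanged [s].
/f/ — between /s/ and /u/; rule 4 does not apply here → [f].
/u/ — between /f/ and /f/; rule 2 does not apply here → [u].
/f/ meets the environment for rule 4 (between two vowels) → [v].
/i/ (between /f/ and /j/) fails the environment for rule 2, so it stays [i].
/j/ — not in any rule's target class → [j].

[ʃũŋkasfuvij]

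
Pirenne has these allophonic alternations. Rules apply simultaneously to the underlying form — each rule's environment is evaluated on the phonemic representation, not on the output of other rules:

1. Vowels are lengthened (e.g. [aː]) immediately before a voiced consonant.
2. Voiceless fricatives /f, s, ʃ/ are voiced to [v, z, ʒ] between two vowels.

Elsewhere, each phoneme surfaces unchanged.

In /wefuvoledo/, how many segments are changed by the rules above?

4

Segments that undergo a rule: /f/ → [v] (rule 2); /u/ → [uː] (rule 1); /o/ → [oː] (rule 1); /e/ → [eː] (rule 1).
All other segments surface unchanged.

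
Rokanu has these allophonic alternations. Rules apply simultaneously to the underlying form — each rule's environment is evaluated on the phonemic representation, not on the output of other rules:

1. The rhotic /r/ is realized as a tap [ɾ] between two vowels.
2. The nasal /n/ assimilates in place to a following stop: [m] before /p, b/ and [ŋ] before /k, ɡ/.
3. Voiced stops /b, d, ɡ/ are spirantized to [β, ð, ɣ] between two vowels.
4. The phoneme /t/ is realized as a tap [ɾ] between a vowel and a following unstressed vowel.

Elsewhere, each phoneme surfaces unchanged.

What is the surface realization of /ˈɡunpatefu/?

/ɡ/ (word-initial): rule 3 targets it, but not between two vowels → unchanged [ɡ].
/u/ (between /ɡ/ and /n/) is unaffected → [u].
/n/ (between /u/ and /p/): before a labial or velar stop, so rule 2 applies → [m].
/p/ — not in any rule's target class → [p].
/a/ stays [a].
/t/ meets the environment for rule 4 (between a vowel and a following unstressed vowel) → [ɾ].
/e/ — not in any rule's target class → [e].
/f/ (between /e/ and /u/) is unaffected → [f].
/u/ (word-final): no rule targets it → [u].

[ˈɡumpaɾefu]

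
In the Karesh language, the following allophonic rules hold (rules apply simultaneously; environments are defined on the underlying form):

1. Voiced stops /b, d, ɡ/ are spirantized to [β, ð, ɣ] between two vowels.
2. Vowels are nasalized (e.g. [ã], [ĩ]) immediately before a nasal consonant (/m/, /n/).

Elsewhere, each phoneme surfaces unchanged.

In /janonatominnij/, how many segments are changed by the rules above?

4

Segments that undergo a rule: /a/ → [ã] (rule 2); /o/ → [õ] (rule 2); /o/ → [õ] (rule 2); /i/ → [ĩ] (rule 2).
All other segments surface unchanged.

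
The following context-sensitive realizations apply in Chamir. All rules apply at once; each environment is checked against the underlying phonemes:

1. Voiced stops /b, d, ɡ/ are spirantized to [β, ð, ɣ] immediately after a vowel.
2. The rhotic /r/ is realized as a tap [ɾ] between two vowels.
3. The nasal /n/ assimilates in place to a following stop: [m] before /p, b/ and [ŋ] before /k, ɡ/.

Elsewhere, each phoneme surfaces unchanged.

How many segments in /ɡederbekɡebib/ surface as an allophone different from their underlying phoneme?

Segments that undergo a rule: /d/ → [ð] (rule 1); /b/ → [β] (rule 1); /b/ → [β] (rule 1).
All other segments surface unchanged.

3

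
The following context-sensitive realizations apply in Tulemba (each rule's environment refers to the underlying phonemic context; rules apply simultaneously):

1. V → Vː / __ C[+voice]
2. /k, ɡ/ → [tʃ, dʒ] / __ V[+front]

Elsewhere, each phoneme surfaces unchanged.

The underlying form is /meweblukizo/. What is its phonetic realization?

[meːweːblutʃiːzo]

/m/ — not in any rule's target class → [m].
Rule 1 applies to /e/ (between /m/ and /w/: before a voiced consonant) → [eː].
/w/ (between /e/ and /e/) is unaffected → [w].
/e/ (between /w/ and /b/): before a voiced consonant, so rule 1 applies → [eː].
/b/ (between /e/ and /l/): no rule targets it → [b].
/l/ (between /b/ and /u/) is unaffected → [l].
/u/ (between /l/ and /k/) fails the environment for rule 1, so it stays [u].
Rule 2 applies to /k/ (between /u/ and /i/: before a front vowel) → [tʃ].
/i/ meets the environment for rule 1 (before a voiced consonant) → [iː].
/z/ — not in any rule's target class → [z].
/o/ (word-final): rule 1 targets it, but not before a voiced consonant → unchanged [o].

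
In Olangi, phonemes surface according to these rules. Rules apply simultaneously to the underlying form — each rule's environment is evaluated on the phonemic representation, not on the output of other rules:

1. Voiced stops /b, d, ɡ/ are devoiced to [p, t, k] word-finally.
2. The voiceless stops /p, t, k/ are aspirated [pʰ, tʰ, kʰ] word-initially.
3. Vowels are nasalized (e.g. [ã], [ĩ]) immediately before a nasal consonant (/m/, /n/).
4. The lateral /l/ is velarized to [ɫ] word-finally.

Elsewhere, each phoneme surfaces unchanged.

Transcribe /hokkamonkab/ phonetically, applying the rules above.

[hokkãmõnkap]

/h/ — not in any rule's target class → [h].
/o/ (between /h/ and /k/) is in the target of rule 3 but the environment (before a nasal consonant) is not met → [o].
/k/ — between /o/ and /k/; rule 2 does not apply here → [k].
/k/ (between /k/ and /a/) fails the environment for rule 2, so it stays [k].
/a/ (between /k/ and /m/): before a nasal consonant, so rule 3 applies → [ã].
/m/ stays [m].
/o/ meets the environment for rule 3 (before a nasal consonant) → [õ].
/n/ (between /o/ and /k/): no rule targets it → [n].
/k/ (between /n/ and /a/) fails the environment for rule 2, so it stays [k].
/a/ — between /k/ and /b/; rule 3 does not apply here → [a].
/b/ — word-final, word-finally — surfaces as [p] (rule 1).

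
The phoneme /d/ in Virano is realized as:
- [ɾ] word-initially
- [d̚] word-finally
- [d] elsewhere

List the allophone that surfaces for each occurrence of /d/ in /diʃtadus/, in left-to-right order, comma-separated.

Occurrence 1 (position 1): word-initially → [ɾ].
Occurrence 2 (position 6): no conditioning environment matches → elsewhere allophone [d].

[ɾ], [d]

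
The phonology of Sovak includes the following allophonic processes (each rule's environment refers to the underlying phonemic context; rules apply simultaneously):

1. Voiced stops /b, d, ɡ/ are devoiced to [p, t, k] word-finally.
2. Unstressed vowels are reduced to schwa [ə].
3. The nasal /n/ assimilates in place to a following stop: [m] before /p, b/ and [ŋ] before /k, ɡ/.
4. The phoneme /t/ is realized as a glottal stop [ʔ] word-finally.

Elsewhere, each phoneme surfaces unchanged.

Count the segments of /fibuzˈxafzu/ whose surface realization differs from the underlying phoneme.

3

Segments that undergo a rule: /i/ → [ə] (rule 2); /u/ → [ə] (rule 2); /u/ → [ə] (rule 2).
All other segments surface unchanged.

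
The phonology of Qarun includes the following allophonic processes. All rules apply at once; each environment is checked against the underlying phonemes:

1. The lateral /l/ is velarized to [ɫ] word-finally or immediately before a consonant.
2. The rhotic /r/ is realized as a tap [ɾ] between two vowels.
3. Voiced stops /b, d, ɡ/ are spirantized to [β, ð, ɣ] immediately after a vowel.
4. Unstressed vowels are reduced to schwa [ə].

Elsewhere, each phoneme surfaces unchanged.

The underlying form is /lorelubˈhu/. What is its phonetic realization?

[ləɾələβˈhu]

/l/ (word-initial) is in the target of rule 1 but the environment (word-finally or immediately before a consonant) is not met → [l].
/o/ meets the environment for rule 4 (in an unstressed syllable) → [ə].
/r/ — between /o/ and /e/, between two vowels — surfaces as [ɾ] (rule 2).
/e/ — between /r/ and /l/, in an unstressed syllable — surfaces as [ə] (rule 4).
/l/ (between /e/ and /u/): rule 1 targets it, but not word-finally or immediately before a consonant → unchanged [l].
/u/ (between /l/ and /b/): in an unstressed syllable, so rule 4 applies → [ə].
/b/ (between /u/ and /h/): immediately after a vowel, so rule 3 applies → [β].
/h/ — not in any rule's target class → [h].
/u/ (word-final): rule 4 targets it, but not in an unstressed syllable → unchanged [u].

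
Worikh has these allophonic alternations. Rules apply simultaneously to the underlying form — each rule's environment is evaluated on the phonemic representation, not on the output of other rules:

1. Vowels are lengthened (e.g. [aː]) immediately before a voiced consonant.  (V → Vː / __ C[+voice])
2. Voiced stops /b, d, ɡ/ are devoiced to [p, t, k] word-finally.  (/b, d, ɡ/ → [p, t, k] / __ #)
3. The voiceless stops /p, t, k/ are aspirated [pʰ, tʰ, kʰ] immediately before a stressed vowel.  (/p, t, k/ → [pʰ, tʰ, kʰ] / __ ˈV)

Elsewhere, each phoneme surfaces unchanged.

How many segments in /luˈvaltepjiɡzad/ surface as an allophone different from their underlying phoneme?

5

Segments that undergo a rule: /u/ → [uː] (rule 1); /a/ → [aː] (rule 1); /i/ → [iː] (rule 1); /a/ → [aː] (rule 1); /d/ → [t] (rule 2).
All other segments surface unchanged.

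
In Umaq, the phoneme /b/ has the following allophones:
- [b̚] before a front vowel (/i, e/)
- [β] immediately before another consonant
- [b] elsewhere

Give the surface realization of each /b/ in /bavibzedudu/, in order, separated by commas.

[b], [β]

Occurrence 1 (position 1): no conditioning environment matches → elsewhere allophone [b].
Occurrence 2 (position 5): immediately before another consonant → [β].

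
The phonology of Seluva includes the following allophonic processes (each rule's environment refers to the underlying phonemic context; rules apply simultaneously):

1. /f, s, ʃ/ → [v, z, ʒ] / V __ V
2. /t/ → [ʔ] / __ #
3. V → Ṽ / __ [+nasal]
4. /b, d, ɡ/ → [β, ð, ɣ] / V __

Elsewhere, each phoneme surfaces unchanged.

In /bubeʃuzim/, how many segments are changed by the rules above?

3

Segments that undergo a rule: /b/ → [β] (rule 4); /ʃ/ → [ʒ] (rule 1); /i/ → [ĩ] (rule 3).
All other segments surface unchanged.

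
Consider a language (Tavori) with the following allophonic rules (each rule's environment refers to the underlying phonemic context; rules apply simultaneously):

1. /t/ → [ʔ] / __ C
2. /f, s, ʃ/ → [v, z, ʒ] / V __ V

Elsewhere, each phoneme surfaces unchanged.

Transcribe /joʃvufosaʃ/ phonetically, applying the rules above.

[joʃvuvozaʃ]

/ʃ/ (between /o/ and /v/) fails the environment for rule 2, so it stays [ʃ].
Rule 2 applies to /f/ (between /u/ and /o/: between two vowels) → [v].
/s/ (between /o/ and /a/) occurs between two vowels → [z] by rule 2.
/ʃ/ — word-final; rule 2 does not apply here → [ʃ].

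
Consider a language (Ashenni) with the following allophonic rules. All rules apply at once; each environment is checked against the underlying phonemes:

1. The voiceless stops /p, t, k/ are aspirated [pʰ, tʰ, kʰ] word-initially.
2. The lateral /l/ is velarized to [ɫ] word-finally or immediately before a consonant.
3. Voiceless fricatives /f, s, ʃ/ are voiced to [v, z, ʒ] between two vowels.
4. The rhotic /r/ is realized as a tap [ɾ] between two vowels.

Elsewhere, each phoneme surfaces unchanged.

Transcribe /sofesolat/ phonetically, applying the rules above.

/s/ — word-initial; rule 3 does not apply here → [s].
Rule 3 applies to /f/ (between /o/ and /e/: between two vowels) → [v].
/s/ — between /e/ and /o/, between two vowels — surfaces as [z] (rule 3).
/l/ — between /o/ and /a/; rule 2 does not apply here → [l].
/t/ (word-final) fails the environment for rule 1, so it stays [t].

[sovezolat]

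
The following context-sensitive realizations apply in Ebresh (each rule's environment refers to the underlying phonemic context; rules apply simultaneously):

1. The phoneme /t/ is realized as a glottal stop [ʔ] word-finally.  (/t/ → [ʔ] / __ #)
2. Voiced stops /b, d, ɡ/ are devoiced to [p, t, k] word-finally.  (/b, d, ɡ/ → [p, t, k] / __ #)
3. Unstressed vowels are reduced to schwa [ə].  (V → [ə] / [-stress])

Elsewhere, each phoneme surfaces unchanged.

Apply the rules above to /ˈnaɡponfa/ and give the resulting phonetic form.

/n/ stays [n].
/a/ (between /n/ and /ɡ/): rule 3 targets it, but not in an unstressed syllable → unchanged [a].
/ɡ/ (between /a/ and /p/): rule 2 targets it, but not word-finally → unchanged [ɡ].
/p/ (between /ɡ/ and /o/): no rule targets it → [p].
/o/ (between /p/ and /n/) occurs in an unstressed syllable → [ə] by rule 3.
/n/ (between /o/ and /f/) is unaffected → [n].
/f/ — not in any rule's target class → [f].
/a/ (word-final) occurs in an unstressed syllable → [ə] by rule 3.

[ˈnaɡpənfə]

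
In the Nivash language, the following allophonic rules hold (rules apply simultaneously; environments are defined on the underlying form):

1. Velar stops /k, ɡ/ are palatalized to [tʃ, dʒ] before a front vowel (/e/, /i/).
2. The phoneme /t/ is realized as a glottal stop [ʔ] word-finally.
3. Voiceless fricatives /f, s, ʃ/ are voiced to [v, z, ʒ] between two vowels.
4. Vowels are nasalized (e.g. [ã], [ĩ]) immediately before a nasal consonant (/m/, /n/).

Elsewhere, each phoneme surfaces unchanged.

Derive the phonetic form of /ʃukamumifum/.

/ʃ/ (word-initial) is in the target of rule 3 but the environment (between two vowels) is not met → [ʃ].
/u/ (between /ʃ/ and /k/): rule 4 targets it, but not before a nasal consonant → unchanged [u].
/k/ (between /u/ and /a/) fails the environment for rule 1, so it stays [k].
/a/ — between /k/ and /m/, before a nasal consonant — surfaces as [ã] (rule 4).
/m/ stays [m].
/u/ (between /m/ and /m/): before a nasal consonant, so rule 4 applies → [ũ].
/m/ — not in any rule's target class → [m].
/i/ (between /m/ and /f/) fails the environment for rule 4, so it stays [i].
/f/ meets the environment for rule 3 (between two vowels) → [v].
/u/ (between /f/ and /m/) occurs before a nasal consonant → [ũ] by rule 4.
/m/ — not in any rule's target class → [m].

[ʃukãmũmivũm]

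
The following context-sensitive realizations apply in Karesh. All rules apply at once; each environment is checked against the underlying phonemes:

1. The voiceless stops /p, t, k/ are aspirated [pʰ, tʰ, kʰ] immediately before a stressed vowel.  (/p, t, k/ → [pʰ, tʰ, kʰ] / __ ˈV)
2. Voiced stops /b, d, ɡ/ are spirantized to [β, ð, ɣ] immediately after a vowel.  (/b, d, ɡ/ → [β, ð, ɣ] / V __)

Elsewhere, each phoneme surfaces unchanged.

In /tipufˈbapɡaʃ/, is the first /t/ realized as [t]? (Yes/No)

/t/ (word-initial) fails the environment for rule 1, so it stays [t].
The actual realization is [t], which matches [t].

Yes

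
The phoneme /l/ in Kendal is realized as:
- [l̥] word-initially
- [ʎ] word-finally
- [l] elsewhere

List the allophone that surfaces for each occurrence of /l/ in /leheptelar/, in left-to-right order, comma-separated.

[l̥], [l]

Occurrence 1 (position 1): word-initially → [l̥].
Occurrence 2 (position 8): no conditioning environment matches → elsewhere allophone [l].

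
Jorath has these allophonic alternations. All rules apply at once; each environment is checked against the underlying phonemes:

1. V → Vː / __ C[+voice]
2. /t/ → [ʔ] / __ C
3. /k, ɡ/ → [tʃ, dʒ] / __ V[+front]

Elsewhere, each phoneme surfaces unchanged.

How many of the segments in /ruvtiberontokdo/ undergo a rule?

4

Segments that undergo a rule: /u/ → [uː] (rule 1); /i/ → [iː] (rule 1); /e/ → [eː] (rule 1); /o/ → [oː] (rule 1).
All other segments surface unchanged.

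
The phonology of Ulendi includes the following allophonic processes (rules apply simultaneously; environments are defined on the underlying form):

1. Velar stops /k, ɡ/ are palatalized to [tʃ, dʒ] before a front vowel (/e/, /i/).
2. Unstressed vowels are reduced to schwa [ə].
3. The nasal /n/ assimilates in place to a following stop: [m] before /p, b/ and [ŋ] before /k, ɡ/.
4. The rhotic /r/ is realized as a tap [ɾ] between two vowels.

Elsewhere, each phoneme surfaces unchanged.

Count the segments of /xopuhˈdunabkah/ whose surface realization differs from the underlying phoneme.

4

Segments that undergo a rule: /o/ → [ə] (rule 2); /u/ → [ə] (rule 2); /a/ → [ə] (rule 2); /a/ → [ə] (rule 2).
All other segments surface unchanged.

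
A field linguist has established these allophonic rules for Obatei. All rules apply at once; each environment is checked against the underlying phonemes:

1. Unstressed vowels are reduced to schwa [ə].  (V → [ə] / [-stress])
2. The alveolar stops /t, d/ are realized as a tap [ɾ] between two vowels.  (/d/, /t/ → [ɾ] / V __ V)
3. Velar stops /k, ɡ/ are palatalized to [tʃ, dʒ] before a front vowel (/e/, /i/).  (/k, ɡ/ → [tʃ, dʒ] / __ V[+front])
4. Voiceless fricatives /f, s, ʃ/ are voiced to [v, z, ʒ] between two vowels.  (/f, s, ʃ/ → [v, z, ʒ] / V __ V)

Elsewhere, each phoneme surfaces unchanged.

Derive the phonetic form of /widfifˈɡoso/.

/w/ — not in any rule's target class → [w].
/i/ meets the environment for rule 1 (in an unstressed syllable) → [ə].
/d/ — between /i/ and /f/; rule 2 does not apply here → [d].
/f/ (between /d/ and /i/): rule 4 targets it, but not between two vowels → unchanged [f].
/i/ (between /f/ and /f/): in an unstressed syllable, so rule 1 applies → [ə].
/f/ (between /i/ and /ɡ/) is in the target of rule 4 but the environment (between two vowels) is not met → [f].
/ɡ/ (between /f/ and /o/): rule 3 targets it, but not before a front vowel → unchanged [ɡ].
/o/ — between /ɡ/ and /s/; rule 1 does not apply here → [o].
/s/ meets the environment for rule 4 (between two vowels) → [z].
Rule 1 applies to /o/ (word-final: in an unstressed syllable) → [ə].

[wədfəfˈɡozə]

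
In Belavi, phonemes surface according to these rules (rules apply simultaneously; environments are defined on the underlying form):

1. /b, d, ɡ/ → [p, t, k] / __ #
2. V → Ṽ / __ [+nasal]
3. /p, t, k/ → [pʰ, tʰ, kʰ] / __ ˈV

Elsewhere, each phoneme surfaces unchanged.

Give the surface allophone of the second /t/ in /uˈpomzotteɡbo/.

/t/ (between /t/ and /e/) fails the environment for rule 3, so it stays [t].

[t]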